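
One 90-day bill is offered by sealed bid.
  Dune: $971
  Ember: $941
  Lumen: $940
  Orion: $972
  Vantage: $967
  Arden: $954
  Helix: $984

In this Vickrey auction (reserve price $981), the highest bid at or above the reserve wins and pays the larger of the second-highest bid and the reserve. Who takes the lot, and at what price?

Helix pays $981

Bids ranked: 984 (Helix) > 972 (Orion) > 971 (Dune) > 967 (Vantage) > 954 (Arden) > 941 (Ember) > …
Helix has the top bid at or above the reserve ($984).
Second-highest bid $972 is below the reserve $981, so the reserve binds → payment $981.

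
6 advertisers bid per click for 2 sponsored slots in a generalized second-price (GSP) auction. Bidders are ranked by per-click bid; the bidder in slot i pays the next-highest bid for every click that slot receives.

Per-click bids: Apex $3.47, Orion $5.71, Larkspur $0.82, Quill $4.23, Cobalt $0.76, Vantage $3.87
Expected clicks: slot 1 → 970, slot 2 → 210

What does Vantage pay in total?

Per-click bids in order: $5.71 (Orion) > $4.23 (Quill) > $3.87 (Vantage) > …
Vantage ranks below slot 2 → no slot, pays nothing.

Vantage pays $0.00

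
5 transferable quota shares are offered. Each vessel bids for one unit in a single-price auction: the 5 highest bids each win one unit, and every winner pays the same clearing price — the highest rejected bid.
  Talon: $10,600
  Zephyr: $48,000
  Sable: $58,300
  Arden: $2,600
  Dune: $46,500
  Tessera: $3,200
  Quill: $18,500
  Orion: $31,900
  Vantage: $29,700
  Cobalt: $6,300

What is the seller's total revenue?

Bids ranked high→low: 58,300 (Sable), 48,000 (Zephyr), 46,500 (Dune), 31,900 (Orion), 29,700 (Vantage), 18,500 (Quill), 10,600 (Talon), …
Top 5: Sable, Zephyr, Dune, Orion, Vantage.
Clearing price = highest rejected bid = $18,500.
Total revenue = 5 × $18,500 = $92,500.

Total revenue: $92,500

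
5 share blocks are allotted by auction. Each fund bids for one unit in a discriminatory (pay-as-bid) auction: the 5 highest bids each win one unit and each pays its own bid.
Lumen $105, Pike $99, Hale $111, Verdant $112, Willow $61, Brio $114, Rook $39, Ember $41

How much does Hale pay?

Sorting: 114 (Brio), 112 (Verdant), 111 (Hale), 105 (Lumen), 99 (Pike), 61 (Willow), 41 (Ember), …
Winners (5 units): Brio, Verdant, Hale, Lumen, Pike.
Hale wins → own bid $111.

Hale pays $111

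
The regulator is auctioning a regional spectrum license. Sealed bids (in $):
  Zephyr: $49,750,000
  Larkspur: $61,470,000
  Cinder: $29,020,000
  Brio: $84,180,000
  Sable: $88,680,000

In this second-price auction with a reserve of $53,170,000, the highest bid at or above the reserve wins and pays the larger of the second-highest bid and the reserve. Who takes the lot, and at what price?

Sable pays $84,180,000

Second-price auction with a reserve of $53,170,000: the highest bid at or above the reserve wins and pays the larger of the second-highest bid and the reserve.
Sorting bids: 88,680,000 (Sable) > 84,180,000 (Brio) > 61,470,000 (Larkspur) > 49,750,000 (Zephyr) > 29,020,000 (Cinder)
Highest eligible bid: Sable at $88,680,000.
max(second-highest $84,180,000, reserve $53,170,000) = $84,180,000; the reserve does not bind.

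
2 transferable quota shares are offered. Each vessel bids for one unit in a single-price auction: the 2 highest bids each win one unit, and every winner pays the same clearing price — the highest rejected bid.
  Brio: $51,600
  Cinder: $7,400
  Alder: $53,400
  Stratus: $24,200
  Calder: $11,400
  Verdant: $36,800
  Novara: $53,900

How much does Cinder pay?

Bids ranked high→low: 53,900 (Novara), 53,400 (Alder), 51,600 (Brio), 36,800 (Verdant), …
Top 2: Novara, Alder.
Clearing price = highest rejected bid = $51,600.
Cinder does not win → pays $0.

Cinder pays $0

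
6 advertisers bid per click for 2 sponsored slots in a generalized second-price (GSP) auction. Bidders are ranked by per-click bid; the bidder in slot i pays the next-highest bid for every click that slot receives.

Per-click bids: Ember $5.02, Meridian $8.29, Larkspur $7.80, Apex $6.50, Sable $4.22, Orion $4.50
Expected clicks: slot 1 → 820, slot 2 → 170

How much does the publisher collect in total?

Total revenue: $7501.00

Ranked by bid: $8.29 (Meridian) > $7.80 (Larkspur) > $6.50 (Apex) > …
Slot 1: Meridian pays $7.80 × 820 = $6396.00
Slot 2: Larkspur pays $6.50 × 170 = $1105.00
Total = $7501.00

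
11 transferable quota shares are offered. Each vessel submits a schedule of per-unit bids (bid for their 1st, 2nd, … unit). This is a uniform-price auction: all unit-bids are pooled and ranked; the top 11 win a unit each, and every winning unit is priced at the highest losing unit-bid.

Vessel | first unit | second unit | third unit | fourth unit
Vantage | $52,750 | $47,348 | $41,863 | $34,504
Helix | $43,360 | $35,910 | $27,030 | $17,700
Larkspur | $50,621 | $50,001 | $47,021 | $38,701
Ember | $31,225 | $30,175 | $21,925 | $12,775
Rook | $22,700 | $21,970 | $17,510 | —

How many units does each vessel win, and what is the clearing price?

All unit-bids, highest first — top 11: 52,750 (Vantage-1), 50,621 (Larkspur-1), 50,001 (Larkspur-2), 47,348 (Vantage-2), 47,021 (Larkspur-3), 43,360 (Helix-1), 41,863 (Vantage-3), 38,701 (Larkspur-4), 35,910 (Helix-2), 34,504 (Vantage-4), 31,225 (Ember-1)
Highest rejected unit-bid = $30,175.
Allocation: Ember 1, Helix 2, Larkspur 4, Vantage 4.

Ember 1, Helix 2, Larkspur 4, Vantage 4; clearing price $30,175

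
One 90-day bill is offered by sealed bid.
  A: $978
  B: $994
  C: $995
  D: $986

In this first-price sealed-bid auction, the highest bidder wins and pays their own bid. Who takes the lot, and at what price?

C pays $995

Rule: the highest bidder wins and pays their own bid.
Bids ranked: 995 (C) > 994 (B) > 986 (D) > 978 (A)
C is highest → pays own bid, $995.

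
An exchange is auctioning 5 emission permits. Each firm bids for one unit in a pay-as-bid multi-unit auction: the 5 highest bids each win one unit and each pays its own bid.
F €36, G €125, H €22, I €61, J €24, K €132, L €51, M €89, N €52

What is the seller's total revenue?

Total revenue: €459

Bids ranked high→low: 132 (K), 125 (G), 89 (M), 61 (I), 52 (N), 51 (L), 36 (F), …
Top 5: K, G, M, I, N.
Total revenue = 132 + 125 + 89 + 61 + 52 = €459.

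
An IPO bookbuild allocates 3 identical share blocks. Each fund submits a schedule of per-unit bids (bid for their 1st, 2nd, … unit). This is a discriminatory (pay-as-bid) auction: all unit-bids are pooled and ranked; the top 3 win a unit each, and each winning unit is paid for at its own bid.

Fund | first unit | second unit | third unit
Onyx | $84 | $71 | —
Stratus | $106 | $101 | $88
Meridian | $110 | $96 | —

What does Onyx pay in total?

Pooled unit-bids ranked (top 3): 110 (Meridian-1), 106 (Stratus-1), 101 (Stratus-2)
Next rejected bid: $96 (not a price — pay-as-bid).
Onyx wins no units.

Onyx pays $0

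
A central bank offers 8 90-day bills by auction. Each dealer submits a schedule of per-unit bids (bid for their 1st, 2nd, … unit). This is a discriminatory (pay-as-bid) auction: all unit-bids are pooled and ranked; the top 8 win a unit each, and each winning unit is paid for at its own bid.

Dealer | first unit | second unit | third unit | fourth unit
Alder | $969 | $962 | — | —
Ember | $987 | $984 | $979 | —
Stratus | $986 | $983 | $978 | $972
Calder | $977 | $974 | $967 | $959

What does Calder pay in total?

All unit-bids, highest first — top 8: 987 (Ember-1), 986 (Stratus-1), 984 (Ember-2), 983 (Stratus-2), 979 (Ember-3), 978 (Stratus-3), 977 (Calder-1), 974 (Calder-2)
Next rejected bid: $972 (not a price — pay-as-bid).
Calder's winning unit-bids: 977 + 974 = $1,951.

Calder pays $1,951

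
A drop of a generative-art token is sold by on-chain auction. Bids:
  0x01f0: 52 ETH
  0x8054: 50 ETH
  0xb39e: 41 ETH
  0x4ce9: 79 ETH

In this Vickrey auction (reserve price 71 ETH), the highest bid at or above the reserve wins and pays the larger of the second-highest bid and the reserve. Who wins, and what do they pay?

0x4ce9 pays 71 ETH

Sorting bids: 79 (0x4ce9) > 52 (0x01f0) > 50 (0x8054) > 41 (0xb39e)
0x4ce9 has the top bid at or above the reserve (79 ETH).
max(second-highest 52 ETH, reserve 71 ETH) = 71 ETH.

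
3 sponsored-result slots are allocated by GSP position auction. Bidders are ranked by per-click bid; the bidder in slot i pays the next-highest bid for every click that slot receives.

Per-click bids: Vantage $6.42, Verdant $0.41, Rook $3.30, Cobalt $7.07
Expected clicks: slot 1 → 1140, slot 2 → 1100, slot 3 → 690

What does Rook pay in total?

Rook pays $282.90

Per-click bids in order: $7.07 (Cobalt) > $6.42 (Vantage) > $3.30 (Rook) > $0.41 (Verdant)
Rook holds slot 3 → pays next bid $0.41 × 690 clicks = $282.90.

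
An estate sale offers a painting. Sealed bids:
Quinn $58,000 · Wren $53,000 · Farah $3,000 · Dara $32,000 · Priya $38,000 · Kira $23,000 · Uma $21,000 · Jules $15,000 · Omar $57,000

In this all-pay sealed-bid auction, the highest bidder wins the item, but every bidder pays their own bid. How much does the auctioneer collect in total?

Sorting bids: 58,000 (Quinn) > 57,000 (Omar) > 53,000 (Wren) > 38,000 (Priya) > 32,000 (Dara) > 23,000 (Kira) > …
Every bidder forfeits their bid regardless of winning.
Revenue = 58,000 + 53,000 + 3,000 + 32,000 + 38,000 + 23,000 + 21,000 + 15,000 + 57,000 = $300,000.

Total revenue: $300,000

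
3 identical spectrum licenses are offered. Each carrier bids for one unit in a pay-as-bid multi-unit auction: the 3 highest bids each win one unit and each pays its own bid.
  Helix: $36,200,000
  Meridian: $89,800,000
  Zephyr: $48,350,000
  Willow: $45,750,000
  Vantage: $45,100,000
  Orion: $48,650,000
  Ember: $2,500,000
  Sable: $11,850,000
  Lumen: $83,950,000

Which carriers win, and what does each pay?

Ordering the bids: 89,800,000 (Meridian), 83,950,000 (Lumen), 48,650,000 (Orion), 48,350,000 (Zephyr), 45,750,000 (Willow), …
Winners (3 units): Meridian, Lumen, Orion.
Each winner pays its own bid: Meridian $89,800,000, Lumen $83,950,000, Orion $48,650,000.

Meridian $89,800,000, Lumen $83,950,000, Orion $48,650,000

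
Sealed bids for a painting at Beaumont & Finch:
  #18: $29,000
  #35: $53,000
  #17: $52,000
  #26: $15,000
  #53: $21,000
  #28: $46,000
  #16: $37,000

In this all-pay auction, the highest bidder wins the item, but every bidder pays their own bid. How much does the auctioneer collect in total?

Total revenue: $253,000

Bids in order: 53,000 (#35) > 52,000 (#17) > 46,000 (#28) > 37,000 (#16) > 29,000 (#18) > 21,000 (#53) > …
#35 wins with the top bid; all bids are sunk regardless.
Every bidder forfeits their bid regardless of winning.
Revenue = 29,000 + 53,000 + 52,000 + 15,000 + 21,000 + 46,000 + 37,000 = $253,000.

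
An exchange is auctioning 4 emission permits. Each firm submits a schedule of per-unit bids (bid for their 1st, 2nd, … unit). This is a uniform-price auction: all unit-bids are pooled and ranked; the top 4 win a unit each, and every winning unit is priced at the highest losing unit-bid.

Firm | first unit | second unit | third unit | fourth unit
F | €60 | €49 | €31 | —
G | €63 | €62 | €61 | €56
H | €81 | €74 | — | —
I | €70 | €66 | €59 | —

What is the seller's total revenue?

All unit-bids, highest first — top 4: 81 (H-1), 74 (H-2), 70 (I-1), 66 (I-2)
The (k+1)-th unit-bid is €63.
Allocation: H 2, I 2. Every unit priced at €63.
Revenue = 4 × 63 = €252.

Total revenue: €252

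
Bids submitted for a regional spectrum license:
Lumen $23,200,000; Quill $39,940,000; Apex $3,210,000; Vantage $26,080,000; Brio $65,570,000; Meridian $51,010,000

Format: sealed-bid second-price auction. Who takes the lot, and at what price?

Brio pays $51,010,000

Bids ranked: 65,570,000 (Brio) > 51,010,000 (Meridian) > 39,940,000 (Quill) > 26,080,000 (Vantage) > 23,200,000 (Lumen) > 3,210,000 (Apex)
Brio is highest; pays the second-highest bid, $51,010,000.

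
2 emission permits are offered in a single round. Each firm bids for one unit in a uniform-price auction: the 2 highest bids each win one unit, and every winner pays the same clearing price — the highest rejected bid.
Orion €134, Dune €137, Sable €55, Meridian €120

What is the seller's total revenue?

Total revenue: €240

Ordering the bids: 137 (Dune), 134 (Orion), 120 (Meridian), 55 (Sable)
Winners (2 units): Dune, Orion.
Highest unsuccessful bid: €120 → clearing price.
Total revenue = 2 × €120 = €240.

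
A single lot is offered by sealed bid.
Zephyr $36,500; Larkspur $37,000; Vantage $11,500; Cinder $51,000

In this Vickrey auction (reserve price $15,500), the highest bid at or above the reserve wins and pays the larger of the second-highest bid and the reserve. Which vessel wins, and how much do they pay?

Cinder pays $37,000

Bids ranked: 51,000 (Cinder) > 37,000 (Larkspur) > 36,500 (Zephyr) > 11,500 (Vantage)
Cinder has the top bid at or above the reserve ($51,000).
Second-highest bid $37,000 exceeds the reserve $15,500 → payment $37,000.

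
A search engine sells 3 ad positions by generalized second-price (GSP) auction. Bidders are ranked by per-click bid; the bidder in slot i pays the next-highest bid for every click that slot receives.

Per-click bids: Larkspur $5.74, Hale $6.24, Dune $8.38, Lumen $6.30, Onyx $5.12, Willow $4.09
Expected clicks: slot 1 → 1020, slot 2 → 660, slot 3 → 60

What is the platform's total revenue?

Total revenue: $10888.80

Per-click bids in order: $8.38 (Dune) > $6.30 (Lumen) > $6.24 (Hale) > $5.74 (Larkspur) > …
Slot 1: Dune pays $6.30 × 1020 = $6426.00
Slot 2: Lumen pays $6.24 × 660 = $4118.40
Slot 3: Hale pays $5.74 × 60 = $344.40
Total = $10888.80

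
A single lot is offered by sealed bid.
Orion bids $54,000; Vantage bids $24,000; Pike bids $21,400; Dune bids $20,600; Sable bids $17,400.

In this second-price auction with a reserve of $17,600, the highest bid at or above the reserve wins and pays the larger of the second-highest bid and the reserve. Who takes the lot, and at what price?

Rule: the highest bid at or above the reserve wins and pays the larger of the second-highest bid and the reserve.
Bids in order: 54,000 (Orion) > 24,000 (Vantage) > 21,400 (Pike) > 20,600 (Dune) > 17,400 (Sable)
Orion has the top bid at or above the reserve ($54,000).
max(second-highest $24,000, reserve $17,600) = $24,000; the reserve does not bind.

Orion pays $24,000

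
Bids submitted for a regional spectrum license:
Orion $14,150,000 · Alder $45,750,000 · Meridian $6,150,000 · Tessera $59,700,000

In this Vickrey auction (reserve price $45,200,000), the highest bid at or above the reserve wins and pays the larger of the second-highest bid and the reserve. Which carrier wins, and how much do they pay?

Tessera pays $45,750,000

Vickrey auction (reserve price $45,200,000): the highest bid at or above the reserve wins and pays the larger of the second-highest bid and the reserve.
Sorting bids: 59,700,000 (Tessera) > 45,750,000 (Alder) > 14,150,000 (Orion) > 6,150,000 (Meridian)
Highest eligible bid: Tessera at $59,700,000.
max(second-highest $45,750,000, reserve $45,200,000) = $45,750,000; the reserve does not bind.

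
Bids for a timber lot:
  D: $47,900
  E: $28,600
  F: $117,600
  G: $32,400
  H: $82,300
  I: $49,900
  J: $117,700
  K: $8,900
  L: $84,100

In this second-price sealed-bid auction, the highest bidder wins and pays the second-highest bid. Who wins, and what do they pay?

J pays $117,600

Bids in order: 117,700 (J) > 117,600 (F) > 84,100 (L) > 82,300 (H) > 49,900 (I) > 47,900 (D) > …
J is highest; pays the second-highest bid, $117,600.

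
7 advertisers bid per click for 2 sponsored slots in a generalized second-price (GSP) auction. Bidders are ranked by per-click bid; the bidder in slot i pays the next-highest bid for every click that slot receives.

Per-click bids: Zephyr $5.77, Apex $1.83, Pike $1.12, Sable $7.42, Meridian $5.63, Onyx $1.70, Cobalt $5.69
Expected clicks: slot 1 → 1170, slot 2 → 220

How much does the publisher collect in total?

Ranked by bid: $7.42 (Sable) > $5.77 (Zephyr) > $5.69 (Cobalt) > …
Slot 1: Sable pays $5.77 × 1170 = $6750.90
Slot 2: Zephyr pays $5.69 × 220 = $1251.80
Total = $8002.70

Total revenue: $8002.70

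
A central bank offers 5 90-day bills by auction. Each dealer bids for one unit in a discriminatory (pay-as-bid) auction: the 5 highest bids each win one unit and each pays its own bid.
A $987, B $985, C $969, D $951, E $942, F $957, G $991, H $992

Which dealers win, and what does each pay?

H $992, G $991, A $987, B $985, C $969

Bids ranked high→low: 992 (H), 991 (G), 987 (A), 985 (B), 969 (C), 957 (F), 951 (D), …
Top 5: H, G, A, B, C.
Each winner pays its own bid: H $992, G $991, A $987, B $985, C $969.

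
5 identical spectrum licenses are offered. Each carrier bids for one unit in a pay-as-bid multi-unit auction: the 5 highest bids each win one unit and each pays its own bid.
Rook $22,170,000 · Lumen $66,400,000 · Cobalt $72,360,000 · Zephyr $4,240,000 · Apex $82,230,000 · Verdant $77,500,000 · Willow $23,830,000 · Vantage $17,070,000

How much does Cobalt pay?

Bids ranked high→low: 82,230,000 (Apex), 77,500,000 (Verdant), 72,360,000 (Cobalt), 66,400,000 (Lumen), 23,830,000 (Willow), 22,170,000 (Rook), 17,070,000 (Vantage), …
The 5 highest are Apex, Verdant, Cobalt, Lumen, Willow.
Cobalt wins → own bid $72,360,000.

Cobalt pays $72,360,000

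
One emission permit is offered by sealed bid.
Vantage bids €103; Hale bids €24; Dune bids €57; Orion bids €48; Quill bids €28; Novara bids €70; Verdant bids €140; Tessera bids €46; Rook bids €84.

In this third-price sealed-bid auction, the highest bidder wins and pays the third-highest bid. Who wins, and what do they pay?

Verdant pays €84

Third-price sealed-bid auction: the highest bidder wins and pays the third-highest bid.
Bids ranked: 140 (Verdant) > 103 (Vantage) > 84 (Rook) > 70 (Novara) > 57 (Dune) > 48 (Orion) > …
Verdant wins; payment is bid #3 in the ranking = €84.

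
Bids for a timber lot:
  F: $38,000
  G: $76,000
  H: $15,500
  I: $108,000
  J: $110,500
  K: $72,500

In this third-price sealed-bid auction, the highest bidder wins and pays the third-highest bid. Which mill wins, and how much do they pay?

Sorting bids: 110,500 (J) > 108,000 (I) > 76,000 (G) > 72,500 (K) > 38,000 (F) > 15,500 (H)
J wins; payment is bid #3 in the ranking = $76,000.

J pays $76,000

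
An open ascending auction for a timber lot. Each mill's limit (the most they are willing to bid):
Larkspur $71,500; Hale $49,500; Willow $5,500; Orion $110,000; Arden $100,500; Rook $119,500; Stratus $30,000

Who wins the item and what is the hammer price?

Limits ranked: 119,500 (Rook) > 110,000 (Orion) > 100,500 (Arden) > 71,500 (Larkspur) > 49,500 (Hale) > 30,000 (Stratus) > …
Once the price passes $110,000, only Rook is left; the hammer falls at Orion's limit of $110,000.

Rook wins at $110,000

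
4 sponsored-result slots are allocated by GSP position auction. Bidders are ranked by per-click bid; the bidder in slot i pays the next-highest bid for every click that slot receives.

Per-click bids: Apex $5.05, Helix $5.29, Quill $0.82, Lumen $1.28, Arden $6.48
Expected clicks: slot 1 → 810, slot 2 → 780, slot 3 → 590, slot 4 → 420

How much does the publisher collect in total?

Total revenue: $9323.50

Sorting advertisers: $6.48 (Arden) > $5.29 (Helix) > $5.05 (Apex) > $1.28 (Lumen) > $0.82 (Quill)
Slot 1: Arden pays $5.29 × 810 = $4284.90
Slot 2: Helix pays $5.05 × 780 = $3939.00
Slot 3: Apex pays $1.28 × 590 = $755.20
Slot 4: Lumen pays $0.82 × 420 = $344.40
Total = $9323.50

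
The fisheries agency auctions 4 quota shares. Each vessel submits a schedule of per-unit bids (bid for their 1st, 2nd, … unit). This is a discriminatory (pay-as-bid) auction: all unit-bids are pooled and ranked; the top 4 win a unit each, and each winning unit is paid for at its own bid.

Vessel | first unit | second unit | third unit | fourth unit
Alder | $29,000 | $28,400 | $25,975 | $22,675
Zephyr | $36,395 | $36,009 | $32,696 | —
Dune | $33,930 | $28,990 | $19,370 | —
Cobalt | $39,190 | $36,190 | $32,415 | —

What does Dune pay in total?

Merging the schedules and taking the best 4: 39,190 (Cobalt-1), 36,395 (Zephyr-1), 36,190 (Cobalt-2), 36,009 (Zephyr-2)
Next rejected bid: $33,930 (not a price — pay-as-bid).
Dune wins no units.

Dune pays $0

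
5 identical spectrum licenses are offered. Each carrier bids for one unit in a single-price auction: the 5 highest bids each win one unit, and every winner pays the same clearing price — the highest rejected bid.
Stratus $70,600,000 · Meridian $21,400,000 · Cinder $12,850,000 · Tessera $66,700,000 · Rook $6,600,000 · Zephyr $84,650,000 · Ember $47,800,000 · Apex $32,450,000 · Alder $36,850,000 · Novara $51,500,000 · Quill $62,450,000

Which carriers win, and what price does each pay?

Zephyr, Stratus, Tessera, Quill, Novara; each pays $47,800,000

Bids ranked high→low: 84,650,000 (Zephyr), 70,600,000 (Stratus), 66,700,000 (Tessera), 62,450,000 (Quill), 51,500,000 (Novara), 47,800,000 (Ember), 36,850,000 (Alder), …
Winners (5 units): Zephyr, Stratus, Tessera, Quill, Novara.
Highest unsuccessful bid: $47,800,000 → clearing price.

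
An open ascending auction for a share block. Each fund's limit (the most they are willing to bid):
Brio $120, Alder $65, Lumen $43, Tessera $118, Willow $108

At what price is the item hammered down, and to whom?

Ascending (English) auction: the price rises until one bidder remains; the winner pays the price at which the last rival dropped out.
Limits ranked: 120 (Brio) > 118 (Tessera) > 108 (Willow) > 65 (Alder) > 43 (Lumen)
Once the price passes $118, only Brio is left; the hammer falls at Tessera's limit of $118.

Brio wins at $118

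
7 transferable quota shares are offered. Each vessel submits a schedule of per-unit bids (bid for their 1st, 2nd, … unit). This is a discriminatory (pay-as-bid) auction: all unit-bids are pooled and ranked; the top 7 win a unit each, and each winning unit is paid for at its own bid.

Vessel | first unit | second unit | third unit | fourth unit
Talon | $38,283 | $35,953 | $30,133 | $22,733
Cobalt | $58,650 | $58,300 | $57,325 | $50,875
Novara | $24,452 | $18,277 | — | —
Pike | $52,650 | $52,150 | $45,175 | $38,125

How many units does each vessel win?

Pooled unit-bids ranked (top 7): 58,650 (Cobalt-1), 58,300 (Cobalt-2), 57,325 (Cobalt-3), 52,650 (Pike-1), 52,150 (Pike-2), 50,875 (Cobalt-4), 45,175 (Pike-3)
Next rejected bid: $38,283 (not a price — pay-as-bid).
Allocation: Cobalt 4, Pike 3.

Cobalt 4, Pike 3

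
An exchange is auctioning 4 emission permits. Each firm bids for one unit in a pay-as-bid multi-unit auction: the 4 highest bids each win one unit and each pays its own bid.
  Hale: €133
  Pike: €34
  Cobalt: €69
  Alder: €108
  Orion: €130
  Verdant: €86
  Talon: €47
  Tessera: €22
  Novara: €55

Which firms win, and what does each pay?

Sorting: 133 (Hale), 130 (Orion), 108 (Alder), 86 (Verdant), 69 (Cobalt), 55 (Novara), …
The 4 highest are Hale, Orion, Alder, Verdant.
Each winner pays its own bid: Hale €133, Orion €130, Alder €108, Verdant €86.

Hale €133, Orion €130, Alder €108, Verdant €86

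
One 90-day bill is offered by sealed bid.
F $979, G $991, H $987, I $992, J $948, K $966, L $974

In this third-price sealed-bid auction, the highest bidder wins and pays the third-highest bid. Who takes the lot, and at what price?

Bids ranked: 992 (I) > 991 (G) > 987 (H) > 979 (F) > 974 (L) > 966 (K) > …
I wins; payment is bid #3 in the ranking = $987.

I pays $987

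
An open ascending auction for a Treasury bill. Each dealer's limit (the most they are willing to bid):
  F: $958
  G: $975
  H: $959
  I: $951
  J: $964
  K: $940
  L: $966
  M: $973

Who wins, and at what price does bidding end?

G wins at $973

Limits ranked: 975 (G) > 973 (M) > 966 (L) > 964 (J) > 959 (H) > 958 (F) > …
Once the price passes $973, only G is left; the hammer falls at M's limit of $973.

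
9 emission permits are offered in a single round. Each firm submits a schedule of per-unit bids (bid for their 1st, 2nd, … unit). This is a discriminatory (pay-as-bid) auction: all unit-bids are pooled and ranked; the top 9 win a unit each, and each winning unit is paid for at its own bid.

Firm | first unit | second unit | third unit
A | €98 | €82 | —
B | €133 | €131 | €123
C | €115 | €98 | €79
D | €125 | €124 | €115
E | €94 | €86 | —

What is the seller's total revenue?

Total revenue: €1,062

All unit-bids, highest first — top 9: 133 (B-1), 131 (B-2), 125 (D-1), 124 (D-2), 123 (B-3), 115 (C-1), 115 (D-3), 98 (A-1), 98 (C-2)
Next rejected bid: €94 (not a price — pay-as-bid).
Each winning unit pays its own bid.
Revenue = 133 + 131 + 125 + 124 + 123 + 115 + 115 + 98 + 98 = €1,062.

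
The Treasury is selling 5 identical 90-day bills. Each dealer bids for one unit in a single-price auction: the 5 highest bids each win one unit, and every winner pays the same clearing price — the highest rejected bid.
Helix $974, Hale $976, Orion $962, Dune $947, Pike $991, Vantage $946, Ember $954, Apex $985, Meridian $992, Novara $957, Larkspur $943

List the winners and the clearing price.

Ordering the bids: 992 (Meridian), 991 (Pike), 985 (Apex), 976 (Hale), 974 (Helix), 962 (Orion), 957 (Novara), …
The 5 highest are Meridian, Pike, Apex, Hale, Helix.
Clearing price = highest rejected bid = $962.

Meridian, Pike, Apex, Hale, Helix; each pays $962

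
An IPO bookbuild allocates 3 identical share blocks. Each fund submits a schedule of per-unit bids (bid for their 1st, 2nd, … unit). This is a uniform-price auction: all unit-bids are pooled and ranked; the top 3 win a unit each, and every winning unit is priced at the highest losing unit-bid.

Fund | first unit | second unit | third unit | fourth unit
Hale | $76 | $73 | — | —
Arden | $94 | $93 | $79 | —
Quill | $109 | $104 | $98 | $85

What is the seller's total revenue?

Total revenue: $282

Merging the schedules and taking the best 3: 109 (Quill-1), 104 (Quill-2), 98 (Quill-3)
Highest rejected unit-bid = $94.
Allocation: Quill 3. Every unit priced at $94.
Revenue = 3 × 94 = $282.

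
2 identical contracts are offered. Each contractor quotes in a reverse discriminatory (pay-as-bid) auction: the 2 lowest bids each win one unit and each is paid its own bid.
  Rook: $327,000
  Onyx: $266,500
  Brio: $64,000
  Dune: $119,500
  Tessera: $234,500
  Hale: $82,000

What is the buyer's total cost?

Total cost: $146,000

Bids ranked low→high: 64,000 (Brio), 82,000 (Hale), 119,500 (Dune), 234,500 (Tessera), …
Winners (2 units): Brio, Hale.
Total cost = 64,000 + 82,000 = $146,000.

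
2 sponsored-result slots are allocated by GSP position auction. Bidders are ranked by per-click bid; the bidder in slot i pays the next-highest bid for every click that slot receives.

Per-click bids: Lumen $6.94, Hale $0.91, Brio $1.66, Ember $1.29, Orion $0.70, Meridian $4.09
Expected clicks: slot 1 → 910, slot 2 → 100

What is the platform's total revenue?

Total revenue: $3887.90

Sorting advertisers: $6.94 (Lumen) > $4.09 (Meridian) > $1.66 (Brio) > …
Slot 1: Lumen pays $4.09 × 910 = $3721.90
Slot 2: Meridian pays $1.66 × 100 = $166.00
Total = $3887.90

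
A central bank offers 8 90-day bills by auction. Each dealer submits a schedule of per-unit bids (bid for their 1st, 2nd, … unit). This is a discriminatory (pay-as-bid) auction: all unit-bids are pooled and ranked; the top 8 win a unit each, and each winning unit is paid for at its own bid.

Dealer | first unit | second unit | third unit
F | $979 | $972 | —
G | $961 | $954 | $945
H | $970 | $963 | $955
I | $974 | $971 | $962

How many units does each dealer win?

Merging the schedules and taking the best 8: 979 (F-1), 974 (I-1), 972 (F-2), 971 (I-2), 970 (H-1), 963 (H-2), 962 (I-3), 961 (G-1)
Next rejected bid: $955 (not a price — pay-as-bid).
Allocation: F 2, G 1, H 2, I 3.

F 2, G 1, H 2, I 3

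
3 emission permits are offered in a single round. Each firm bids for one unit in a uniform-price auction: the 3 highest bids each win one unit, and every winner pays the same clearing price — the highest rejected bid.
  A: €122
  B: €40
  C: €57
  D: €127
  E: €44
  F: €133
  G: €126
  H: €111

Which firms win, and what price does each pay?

Sorting: 133 (F), 127 (D), 126 (G), 122 (A), 111 (H), …
Top 3: F, D, G.
Highest unsuccessful bid: €122 → clearing price.

F, D, G; each pays €122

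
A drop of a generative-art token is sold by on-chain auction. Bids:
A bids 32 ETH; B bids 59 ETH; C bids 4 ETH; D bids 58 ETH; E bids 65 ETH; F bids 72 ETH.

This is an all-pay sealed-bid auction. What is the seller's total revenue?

Total revenue: 290 ETH

Rule: the highest bidder wins the item, but every bidder pays their own bid.
Sorting bids: 72 (F) > 65 (E) > 59 (B) > 58 (D) > 32 (A) > 4 (C)
Every bidder forfeits their bid regardless of winning.
Revenue = 32 + 59 + 4 + 58 + 65 + 72 = 290 ETH.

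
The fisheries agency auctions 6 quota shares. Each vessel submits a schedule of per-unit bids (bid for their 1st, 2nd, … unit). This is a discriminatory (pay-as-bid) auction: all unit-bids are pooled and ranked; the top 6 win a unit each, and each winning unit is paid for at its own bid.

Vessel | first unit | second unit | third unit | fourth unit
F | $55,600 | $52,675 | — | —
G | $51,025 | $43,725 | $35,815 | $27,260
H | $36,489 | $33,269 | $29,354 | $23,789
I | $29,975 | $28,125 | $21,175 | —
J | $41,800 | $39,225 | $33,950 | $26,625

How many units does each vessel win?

F 2, G 2, J 2

All unit-bids, highest first — top 6: 55,600 (F-1), 52,675 (F-2), 51,025 (G-1), 43,725 (G-2), 41,800 (J-1), 39,225 (J-2)
Next rejected bid: $36,489 (not a price — pay-as-bid).
Allocation: F 2, G 2, J 2.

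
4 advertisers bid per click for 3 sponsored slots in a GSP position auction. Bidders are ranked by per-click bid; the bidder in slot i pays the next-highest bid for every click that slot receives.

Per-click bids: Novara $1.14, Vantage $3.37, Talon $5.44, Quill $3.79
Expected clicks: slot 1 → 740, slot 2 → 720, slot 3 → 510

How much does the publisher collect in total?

Sorting advertisers: $5.44 (Talon) > $3.79 (Quill) > $3.37 (Vantage) > $1.14 (Novara)
Slot 1: Talon pays $3.79 × 740 = $2804.60
Slot 2: Quill pays $3.37 × 720 = $2426.40
Slot 3: Vantage pays $1.14 × 510 = $581.40
Total = $5812.40

Total revenue: $5812.40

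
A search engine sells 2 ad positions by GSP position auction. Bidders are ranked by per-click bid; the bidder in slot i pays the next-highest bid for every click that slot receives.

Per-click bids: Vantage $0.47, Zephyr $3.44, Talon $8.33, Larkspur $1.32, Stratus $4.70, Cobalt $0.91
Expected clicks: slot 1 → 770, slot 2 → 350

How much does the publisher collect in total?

Per-click bids in order: $8.33 (Talon) > $4.70 (Stratus) > $3.44 (Zephyr) > …
Slot 1: Talon pays $4.70 × 770 = $3619.00
Slot 2: Stratus pays $3.44 × 350 = $1204.00
Total = $4823.00

Total revenue: $4823.00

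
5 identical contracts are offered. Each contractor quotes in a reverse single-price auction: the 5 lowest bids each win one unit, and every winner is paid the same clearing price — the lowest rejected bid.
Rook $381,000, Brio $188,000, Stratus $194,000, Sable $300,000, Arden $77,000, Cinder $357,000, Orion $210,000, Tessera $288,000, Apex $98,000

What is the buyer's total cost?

Total cost: $1,440,000

Sorting: 77,000 (Arden), 98,000 (Apex), 188,000 (Brio), 194,000 (Stratus), 210,000 (Orion), 288,000 (Tessera), 300,000 (Sable), …
The 5 lowest are Arden, Apex, Brio, Stratus, Orion.
Lowest unsuccessful bid: $288,000 → clearing price.
Total cost = 5 × $288,000 = $1,440,000.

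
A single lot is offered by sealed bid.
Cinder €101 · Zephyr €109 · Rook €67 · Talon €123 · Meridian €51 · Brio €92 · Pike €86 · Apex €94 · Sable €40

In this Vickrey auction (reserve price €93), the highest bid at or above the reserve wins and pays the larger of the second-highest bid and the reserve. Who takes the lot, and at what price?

Talon pays €109

Bids ranked: 123 (Talon) > 109 (Zephyr) > 101 (Cinder) > 94 (Apex) > 92 (Brio) > 86 (Pike) > …
Talon has the top bid at or above the reserve (€123).
Second-highest bid €109 exceeds the reserve €93 → payment €109.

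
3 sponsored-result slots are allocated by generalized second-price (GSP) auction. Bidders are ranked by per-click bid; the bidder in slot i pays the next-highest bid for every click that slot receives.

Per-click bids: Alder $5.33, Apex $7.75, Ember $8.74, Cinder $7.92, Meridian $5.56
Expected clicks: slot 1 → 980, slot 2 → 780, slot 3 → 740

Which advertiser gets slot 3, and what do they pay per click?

Apex; $5.56 per click

Sorting advertisers: $8.74 (Ember) > $7.92 (Cinder) > $7.75 (Apex) > $5.56 (Meridian) > …
Slot 3 goes to the third-ranked bidder, Apex, who pays the next bid down: $5.56/click.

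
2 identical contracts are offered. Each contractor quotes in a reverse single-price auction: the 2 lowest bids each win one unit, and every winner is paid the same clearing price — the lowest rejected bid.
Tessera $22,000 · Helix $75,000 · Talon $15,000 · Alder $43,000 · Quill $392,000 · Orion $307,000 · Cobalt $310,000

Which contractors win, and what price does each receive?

Ordering the bids: 15,000 (Talon), 22,000 (Tessera), 43,000 (Alder), 75,000 (Helix), …
Winners (2 units): Talon, Tessera.
Lowest unsuccessful bid: $43,000 → clearing price.

Talon, Tessera; each is paid $43,000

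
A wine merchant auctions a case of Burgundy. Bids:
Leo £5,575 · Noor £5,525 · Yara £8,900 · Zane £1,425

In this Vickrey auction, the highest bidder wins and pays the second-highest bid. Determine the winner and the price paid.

Yara pays £5,575

Bids ranked: 8,900 (Yara) > 5,575 (Leo) > 5,525 (Noor) > 1,425 (Zane)
Yara wins with the highest bid; price is set by the runner-up at £5,575.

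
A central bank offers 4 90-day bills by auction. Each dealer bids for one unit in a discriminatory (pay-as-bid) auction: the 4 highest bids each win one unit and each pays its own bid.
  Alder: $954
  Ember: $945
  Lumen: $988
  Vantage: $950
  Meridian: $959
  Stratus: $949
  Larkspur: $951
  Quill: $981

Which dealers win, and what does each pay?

Lumen $988, Quill $981, Meridian $959, Alder $954

Bids ranked high→low: 988 (Lumen), 981 (Quill), 959 (Meridian), 954 (Alder), 951 (Larkspur), 950 (Vantage), …
Top 4: Lumen, Quill, Meridian, Alder.
Each winner pays its own bid: Lumen $988, Quill $981, Meridian $959, Alder $954.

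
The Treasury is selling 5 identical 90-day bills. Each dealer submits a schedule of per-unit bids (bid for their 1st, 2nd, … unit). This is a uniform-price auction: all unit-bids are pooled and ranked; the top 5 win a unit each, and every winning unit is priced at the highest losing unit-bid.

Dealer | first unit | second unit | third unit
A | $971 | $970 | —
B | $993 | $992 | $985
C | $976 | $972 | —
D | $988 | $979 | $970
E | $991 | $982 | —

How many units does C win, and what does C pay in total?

Merging the schedules and taking the best 5: 993 (B-1), 992 (B-2), 991 (E-1), 988 (D-1), 985 (B-3)
First bid not allocated: $982.
C wins 0 unit(s) at $982 each.

C: 0 units, pays $0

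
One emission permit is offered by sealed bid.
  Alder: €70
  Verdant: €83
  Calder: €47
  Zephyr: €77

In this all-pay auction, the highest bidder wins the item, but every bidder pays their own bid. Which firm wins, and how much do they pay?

Bids ranked: 83 (Verdant) > 77 (Zephyr) > 70 (Alder) > 47 (Calder)
Verdant is highest and takes the item; every bidder forfeits their bid.

Verdant pays €83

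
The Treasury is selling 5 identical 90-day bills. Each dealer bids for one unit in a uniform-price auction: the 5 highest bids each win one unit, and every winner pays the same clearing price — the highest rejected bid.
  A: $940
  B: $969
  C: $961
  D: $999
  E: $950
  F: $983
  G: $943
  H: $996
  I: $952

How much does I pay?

I pays $0

Bids ranked high→low: 999 (D), 996 (H), 983 (F), 969 (B), 961 (C), 952 (I), 950 (E), …
Top 5: D, H, F, B, C.
Clearing price = highest rejected bid = $952.
I does not win → pays $0.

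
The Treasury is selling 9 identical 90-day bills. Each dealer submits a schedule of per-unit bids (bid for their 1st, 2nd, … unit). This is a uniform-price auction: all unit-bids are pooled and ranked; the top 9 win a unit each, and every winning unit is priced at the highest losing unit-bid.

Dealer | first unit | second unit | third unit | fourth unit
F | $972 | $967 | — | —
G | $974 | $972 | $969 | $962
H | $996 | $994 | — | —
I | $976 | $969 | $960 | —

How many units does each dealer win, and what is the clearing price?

F 2, G 3, H 2, I 2; clearing price $962

All unit-bids, highest first — top 9: 996 (H-1), 994 (H-2), 976 (I-1), 974 (G-1), 972 (F-1), 972 (G-2), 969 (G-3), 969 (I-2), 967 (F-2)
The (k+1)-th unit-bid is $962.
Allocation: F 2, G 3, H 2, I 2.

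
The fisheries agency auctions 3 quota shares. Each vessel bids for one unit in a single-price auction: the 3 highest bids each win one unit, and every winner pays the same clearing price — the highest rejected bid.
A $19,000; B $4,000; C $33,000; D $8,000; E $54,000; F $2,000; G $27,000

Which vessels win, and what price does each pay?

Bids ranked high→low: 54,000 (E), 33,000 (C), 27,000 (G), 19,000 (A), 8,000 (D), …
Winners (3 units): E, C, G.
Clearing price = highest rejected bid = $19,000.

E, C, G; each pays $19,000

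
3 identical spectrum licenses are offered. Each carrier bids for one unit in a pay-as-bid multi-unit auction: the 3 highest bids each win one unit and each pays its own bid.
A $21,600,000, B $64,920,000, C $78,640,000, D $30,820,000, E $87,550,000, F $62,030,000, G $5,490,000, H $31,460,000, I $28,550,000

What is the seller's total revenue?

Ordering the bids: 87,550,000 (E), 78,640,000 (C), 64,920,000 (B), 62,030,000 (F), 31,460,000 (H), …
Winners (3 units): E, C, B.
Total revenue = 87,550,000 + 78,640,000 + 64,920,000 = $231,110,000.

Total revenue: $231,110,000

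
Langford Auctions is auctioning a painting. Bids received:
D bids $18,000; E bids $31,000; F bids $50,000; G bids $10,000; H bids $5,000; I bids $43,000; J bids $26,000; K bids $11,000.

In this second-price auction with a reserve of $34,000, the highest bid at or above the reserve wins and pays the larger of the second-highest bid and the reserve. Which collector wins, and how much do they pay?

F pays $43,000

Bids ranked: 50,000 (F) > 43,000 (I) > 31,000 (E) > 26,000 (J) > 18,000 (D) > 11,000 (K) > …
F has the top bid at or above the reserve ($50,000).
Second-highest bid $43,000 exceeds the reserve $34,000 → payment $43,000.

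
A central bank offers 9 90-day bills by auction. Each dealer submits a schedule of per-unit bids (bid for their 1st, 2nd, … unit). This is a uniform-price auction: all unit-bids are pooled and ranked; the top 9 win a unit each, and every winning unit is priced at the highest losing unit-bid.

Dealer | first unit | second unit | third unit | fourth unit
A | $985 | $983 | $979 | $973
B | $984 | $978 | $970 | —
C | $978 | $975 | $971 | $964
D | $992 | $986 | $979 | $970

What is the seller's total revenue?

Total revenue: $8,775

All unit-bids, highest first — top 9: 992 (D-1), 986 (D-2), 985 (A-1), 984 (B-1), 983 (A-2), 979 (A-3), 979 (D-3), 978 (B-2), 978 (C-1)
The (k+1)-th unit-bid is $975.
Allocation: A 3, B 2, C 1, D 3. Every unit priced at $975.
Revenue = 9 × 975 = $8,775.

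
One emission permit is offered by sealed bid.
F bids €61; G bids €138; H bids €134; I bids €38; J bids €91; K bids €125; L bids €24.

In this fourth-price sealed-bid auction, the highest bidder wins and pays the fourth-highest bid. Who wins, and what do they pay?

Sorting bids: 138 (G) > 134 (H) > 125 (K) > 91 (J) > 61 (F) > 38 (I) > …
G wins; payment is bid #4 in the ranking = €91.

G pays €91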